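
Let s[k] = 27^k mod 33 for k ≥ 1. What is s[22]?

3

Listing terms: s[1] = 27, s[2] = 3, s[3] = 15, s[4] = 9, s[5] = 12, s[6] = 27.
Since s[6] = s[1] = 27, the sequence is periodic with period 5.
So s[22] = s[1 + ((22-1) mod 5)] = s[2] = 3.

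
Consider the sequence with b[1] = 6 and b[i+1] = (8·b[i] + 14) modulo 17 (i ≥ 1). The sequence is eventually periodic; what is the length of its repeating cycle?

Computing terms: b[1] = 6, b[2] = 11, b[3] = 0, b[4] = 14, b[5] = 7, b[6] = 2, b[7] = 13, b[8] = 16, b[9] = 6.
The sequence repeats with period 8.

8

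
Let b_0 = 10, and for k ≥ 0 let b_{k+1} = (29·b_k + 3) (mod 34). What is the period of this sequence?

b_0 = 10, b_1 = 21, b_2 = 0, b_3 = 3, b_4 = 22, b_5 = 29, b_6 = 28, b_7 = 33, b_8 = 8, b_9 = 31, b_{10} = 18, b_{11} = 15, b_{12} = 30, b_{13} = 23, b_{14} = 24, b_{15} = 19, b_{16} = 10.
Since b_{16} = b_0 = 10, the sequence is periodic with period 16.

16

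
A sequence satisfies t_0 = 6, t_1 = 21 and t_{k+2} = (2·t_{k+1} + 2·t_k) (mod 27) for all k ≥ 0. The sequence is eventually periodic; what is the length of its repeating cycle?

9

Listing terms: t_0 = 6; t_1 = 21; t_2 = 0; t_3 = 15; t_4 = 3; t_5 = 9; t_6 = 24; t_7 = 12; t_8 = 18; t_9 = 6; t_{10} = 21.
Since (t_9, t_{10}) = (t_0, t_1) = (6, 21) (two consecutive terms determine the rest), the sequence is periodic with period 9.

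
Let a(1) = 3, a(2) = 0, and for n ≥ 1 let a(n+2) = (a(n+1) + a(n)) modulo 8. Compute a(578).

a(1) = 3,  a(2) = 0,  a(3) = 3,  a(4) = 3,  a(5) = 6,  a(6) = 1,  a(7) = 7,  a(8) = 0,  a(9) = 7,  a(10) = 7,  a(11) = 6,  a(12) = 5,  a(13) = 3,  a(14) = 0.
Since (a(13), a(14)) = (a(1), a(2)) = (3, 0) (two consecutive terms determine the rest), the sequence is periodic with period 12.
So a(578) = a(1 + ((578-1) mod 12)) = a(2) = 0.

0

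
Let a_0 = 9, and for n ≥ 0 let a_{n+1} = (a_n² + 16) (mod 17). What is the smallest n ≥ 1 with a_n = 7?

Computing terms: a_0 = 9,  a_1 = 12,  a_2 = 7,  a_3 = 14,  a_4 = 8,  a_5 = 12.
Since a_5 = a_1 = 12, the sequence is eventually periodic: after a pre-period of length 1 it cycles with period 4.
The value 7 first appears (with n ≥ 1) at a_2.

2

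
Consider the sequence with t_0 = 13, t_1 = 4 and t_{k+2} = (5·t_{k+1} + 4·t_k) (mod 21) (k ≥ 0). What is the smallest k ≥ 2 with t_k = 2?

We have t_0 = 13,  t_1 = 4,  t_2 = 9,  t_3 = 19,  t_4 = 5,  t_5 = 17,  t_6 = 0,  t_7 = 5,  t_8 = 4,  t_9 = 19,  t_{10} = 6,  t_{11} = 1,  t_{12} = 8,  t_{13} = 2,  t_{14} = 0,  t_{15} = 8,  t_{16} = 19,  t_{17} = 1,  t_{18} = 18,  t_{19} = 10,  t_{20} = 17,  t_{21} = 20,  t_{22} = 0,  t_{23} = 17,  t_{24} = 1,  t_{25} = 10,  t_{26} = 12,  t_{27} = 16,  t_{28} = 2,  t_{29} = 11,  t_{30} = 0,  t_{31} = 2,  t_{32} = 10,  t_{33} = 16,  t_{34} = 15,  t_{35} = 13,  t_{36} = 20,  t_{37} = 5,  t_{38} = 0,  t_{39} = 20,  t_{40} = 16,  t_{41} = 13,  t_{42} = 3,  t_{43} = 4,  t_{44} = 11,  t_{45} = 8,  t_{46} = 0,  t_{47} = 11,  t_{48} = 13,  t_{49} = 4.
Since (t_{48}, t_{49}) = (t_0, t_1) = (13, 4) (two consecutive terms determine the rest), the sequence is periodic with period 48.
The value 2 first appears (with k ≥ 2) at t_{13}.

13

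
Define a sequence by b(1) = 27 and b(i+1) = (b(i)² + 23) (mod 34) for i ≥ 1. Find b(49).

31

We have b(1) = 27,  b(2) = 4,  b(3) = 5,  b(4) = 14,  b(5) = 15,  b(6) = 10,  b(7) = 21,  b(8) = 22,  b(9) = 31,  b(10) = 32,  b(11) = 27.
The sequence repeats with period 10.
(49 - 1) mod 10 = 8, so b(49) = b(9) = 31.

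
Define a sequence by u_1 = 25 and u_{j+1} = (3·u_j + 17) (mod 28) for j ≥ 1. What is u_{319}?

25

Computing terms: u_1 = 25; u_2 = 8; u_3 = 13; u_4 = 0; u_5 = 17; u_6 = 12; u_7 = 25.
Since u_7 = u_1 = 25, the sequence is periodic with period 6.
(319 - 1) mod 6 = 0, so u_{319} = u_1 = 25.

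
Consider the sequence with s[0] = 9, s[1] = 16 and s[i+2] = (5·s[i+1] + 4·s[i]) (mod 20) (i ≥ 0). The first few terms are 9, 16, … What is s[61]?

16

We have s[0] = 9; s[1] = 16; s[2] = 16; s[3] = 4; s[4] = 4; s[5] = 16; s[6] = 16.
Since (s[5], s[6]) = (s[1], s[2]) = (16, 16) (two consecutive terms determine the rest), the sequence is eventually periodic: after a pre-period of length 1 it cycles with period 4.
For i ≥ 1, s[i] depends only on (i - 1) mod 4. (61 - 1) mod 4 = 0, so s[61] = s[1] = 16.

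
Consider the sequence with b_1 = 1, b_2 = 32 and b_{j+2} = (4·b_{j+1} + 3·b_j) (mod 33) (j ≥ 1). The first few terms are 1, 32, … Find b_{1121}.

Computing terms: b_1 = 1,  b_2 = 32,  b_3 = 32,  b_4 = 26,  b_5 = 2,  b_6 = 20,  b_7 = 20,  b_8 = 8,  b_9 = 26,  b_{10} = 29,  b_{11} = 29,  b_{12} = 5,  b_{13} = 8,  b_{14} = 14,  b_{15} = 14,  b_{16} = 32,  b_{17} = 5,  b_{18} = 17,  b_{19} = 17,  b_{20} = 20,  b_{21} = 32,  b_{22} = 23,  b_{23} = 23,  b_{24} = 29,  b_{25} = 20,  b_{26} = 2,  b_{27} = 2,  b_{28} = 14,  b_{29} = 29,  b_{30} = 26,  b_{31} = 26,  b_{32} = 17,  b_{33} = 14,  b_{34} = 8,  b_{35} = 8,  b_{36} = 23,  b_{37} = 17,  b_{38} = 5,  b_{39} = 5,  b_{40} = 2,  b_{41} = 23,  b_{42} = 32,  b_{43} = 32.
Since (b_{42}, b_{43}) = (b_2, b_3) = (32, 32) (two consecutive terms determine the rest), the sequence is eventually periodic: after a pre-period of length 1 it cycles with period 40.
For j ≥ 2, b_j depends only on (j - 2) mod 40. (1121 - 2) mod 40 = 39, so b_{1121} = b_{41} = 23.

23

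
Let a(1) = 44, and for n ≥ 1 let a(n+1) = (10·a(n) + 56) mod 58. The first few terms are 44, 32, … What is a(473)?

34

Computing terms: a(1) = 44,  a(2) = 32,  a(3) = 28,  a(4) = 46,  a(5) = 52,  a(6) = 54,  a(7) = 16,  a(8) = 42,  a(9) = 12,  a(10) = 2,  a(11) = 18,  a(12) = 4,  a(13) = 38,  a(14) = 30,  a(15) = 8,  a(16) = 20,  a(17) = 24,  a(18) = 6,  a(19) = 0,  a(20) = 56,  a(21) = 36,  a(22) = 10,  a(23) = 40,  a(24) = 50,  a(25) = 34,  a(26) = 48,  a(27) = 14,  a(28) = 22,  a(29) = 44.
The sequence repeats with period 28.
So a(473) = a(1 + ((473-1) mod 28)) = a(25) = 34.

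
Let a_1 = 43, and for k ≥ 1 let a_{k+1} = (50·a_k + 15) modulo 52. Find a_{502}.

49

Computing terms: a_1 = 43, a_2 = 33, a_3 = 1, a_4 = 13, a_5 = 41, a_6 = 37, a_7 = 45, a_8 = 29, a_9 = 9, a_{10} = 49, a_{11} = 21, a_{12} = 25, a_{13} = 17, a_{14} = 33.
Since a_{14} = a_2 = 33, the sequence is eventually periodic: after a pre-period of length 1 it cycles with period 12.
For k ≥ 2, a_k depends only on (k - 2) mod 12. (502 - 2) mod 12 = 8, so a_{502} = a_{10} = 49.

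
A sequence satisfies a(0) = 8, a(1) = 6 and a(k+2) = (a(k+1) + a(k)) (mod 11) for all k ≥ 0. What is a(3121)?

6

Listing terms: a(0) = 8,  a(1) = 6,  a(2) = 3,  a(3) = 9,  a(4) = 1,  a(5) = 10,  a(6) = 0,  a(7) = 10,  a(8) = 10,  a(9) = 9,  a(10) = 8,  a(11) = 6.
Since (a(10), a(11)) = (a(0), a(1)) = (8, 6) (two consecutive terms determine the rest), the sequence is periodic with period 10.
(3121 - 0) mod 10 = 1, so a(3121) = a(1) = 6.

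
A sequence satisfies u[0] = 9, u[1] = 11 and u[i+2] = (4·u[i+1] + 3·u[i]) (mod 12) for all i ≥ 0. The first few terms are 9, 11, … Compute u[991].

u[0] = 9, u[1] = 11, u[2] = 11, u[3] = 5, u[4] = 5, u[5] = 11, u[6] = 11.
Since (u[5], u[6]) = (u[1], u[2]) = (11, 11) (two consecutive terms determine the rest), the sequence is eventually periodic: after a pre-period of length 1 it cycles with period 4.
For i ≥ 1, u[i] depends only on (i - 1) mod 4. (991 - 1) mod 4 = 2, so u[991] = u[3] = 5.

5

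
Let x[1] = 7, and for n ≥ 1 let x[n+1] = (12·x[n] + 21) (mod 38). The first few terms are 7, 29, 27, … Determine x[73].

Listing terms: x[1] = 7,  x[2] = 29,  x[3] = 27,  x[4] = 3,  x[5] = 19,  x[6] = 21,  x[7] = 7.
The sequence repeats with period 6.
So x[73] = x[1 + ((73-1) mod 6)] = x[1] = 7.

7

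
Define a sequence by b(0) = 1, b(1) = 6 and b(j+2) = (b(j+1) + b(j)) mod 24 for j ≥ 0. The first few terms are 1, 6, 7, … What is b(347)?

Listing terms: b(0) = 1, b(1) = 6, b(2) = 7, b(3) = 13, b(4) = 20, b(5) = 9, b(6) = 5, b(7) = 14, b(8) = 19, b(9) = 9, b(10) = 4, b(11) = 13, b(12) = 17, b(13) = 6, b(14) = 23, b(15) = 5, b(16) = 4, b(17) = 9, b(18) = 13, b(19) = 22, b(20) = 11, b(21) = 9, b(22) = 20, b(23) = 5, b(24) = 1, b(25) = 6.
Since (b(24), b(25)) = (b(0), b(1)) = (1, 6) (two consecutive terms determine the rest), the sequence is periodic with period 24.
So b(347) = b(0 + ((347-0) mod 24)) = b(11) = 13.

13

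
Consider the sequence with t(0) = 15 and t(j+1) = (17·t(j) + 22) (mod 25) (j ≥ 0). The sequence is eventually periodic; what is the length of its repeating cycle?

We have t(0) = 15,  t(1) = 2,  t(2) = 6,  t(3) = 24,  t(4) = 5,  t(5) = 7,  t(6) = 16,  t(7) = 19,  t(8) = 20,  t(9) = 12,  t(10) = 1,  t(11) = 14,  t(12) = 10,  t(13) = 17,  t(14) = 11,  t(15) = 9,  t(16) = 0,  t(17) = 22,  t(18) = 21,  t(19) = 4,  t(20) = 15.
Since t(20) = t(0) = 15, the sequence is periodic with period 20.

20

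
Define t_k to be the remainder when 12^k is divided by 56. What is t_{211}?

40

We have t_0 = 1, t_1 = 12, t_2 = 32, t_3 = 48, t_4 = 16, t_5 = 24, t_6 = 8, t_7 = 40, t_8 = 32.
Since t_8 = t_2 = 32, the sequence is eventually periodic: after a pre-period of length 2 it cycles with period 6.
For k ≥ 2, t_k depends only on (k - 2) mod 6. (211 - 2) mod 6 = 5, so t_{211} = t_7 = 40.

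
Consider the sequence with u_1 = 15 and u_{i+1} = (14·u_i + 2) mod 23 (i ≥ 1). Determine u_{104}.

8

Listing terms: u_1 = 15,  u_2 = 5,  u_3 = 3,  u_4 = 21,  u_5 = 20,  u_6 = 6,  u_7 = 17,  u_8 = 10,  u_9 = 4,  u_{10} = 12,  u_{11} = 9,  u_{12} = 13,  u_{13} = 0,  u_{14} = 2,  u_{15} = 7,  u_{16} = 8,  u_{17} = 22,  u_{18} = 11,  u_{19} = 18,  u_{20} = 1,  u_{21} = 16,  u_{22} = 19,  u_{23} = 15.
Since u_{23} = u_1 = 15, the sequence is periodic with period 22.
So u_{104} = u_{1 + ((104-1) mod 22)} = u_{16} = 8.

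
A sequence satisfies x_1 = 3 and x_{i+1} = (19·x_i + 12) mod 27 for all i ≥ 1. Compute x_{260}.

x_1 = 3, x_2 = 15, x_3 = 0, x_4 = 12, x_5 = 24, x_6 = 9, x_7 = 21, x_8 = 6, x_9 = 18, x_{10} = 3.
The sequence repeats with period 9.
So x_{260} = x_{1 + ((260-1) mod 9)} = x_8 = 6.

6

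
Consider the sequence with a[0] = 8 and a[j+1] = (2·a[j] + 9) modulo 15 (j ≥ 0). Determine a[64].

8

a[0] = 8,  a[1] = 10,  a[2] = 14,  a[3] = 7,  a[4] = 8.
The sequence repeats with period 4.
(64 - 0) mod 4 = 0, so a[64] = a[0] = 8.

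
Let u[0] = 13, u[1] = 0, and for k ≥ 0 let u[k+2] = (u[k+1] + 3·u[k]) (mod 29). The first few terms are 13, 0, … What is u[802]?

Computing terms: u[0] = 13; u[1] = 0; u[2] = 10; u[3] = 10; u[4] = 11; u[5] = 12; u[6] = 16; u[7] = 23; u[8] = 13; u[9] = 24; u[10] = 5; u[11] = 19; u[12] = 5; u[13] = 4; u[14] = 19; u[15] = 2; u[16] = 1; u[17] = 7; u[18] = 10; u[19] = 2; u[20] = 3; u[21] = 9; u[22] = 18; u[23] = 16; u[24] = 12; u[25] = 2; u[26] = 9; u[27] = 15; u[28] = 13; u[29] = 0.
The sequence repeats with period 28.
So u[802] = u[0 + ((802-0) mod 28)] = u[18] = 10.

10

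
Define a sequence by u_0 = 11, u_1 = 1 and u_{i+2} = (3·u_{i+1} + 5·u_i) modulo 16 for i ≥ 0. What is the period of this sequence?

Listing terms: u_0 = 11, u_1 = 1, u_2 = 10, u_3 = 3, u_4 = 11, u_5 = 0, u_6 = 7, u_7 = 5, u_8 = 2, u_9 = 15, u_{10} = 7, u_{11} = 0, u_{12} = 3, u_{13} = 9, u_{14} = 10, u_{15} = 11, u_{16} = 3, u_{17} = 0, u_{18} = 15, u_{19} = 13, u_{20} = 2, u_{21} = 7, u_{22} = 15, u_{23} = 0, u_{24} = 11, u_{25} = 1.
The sequence repeats with period 24.

24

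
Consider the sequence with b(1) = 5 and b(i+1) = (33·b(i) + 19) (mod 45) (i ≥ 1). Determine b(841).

We have b(1) = 5,  b(2) = 4,  b(3) = 16,  b(4) = 7,  b(5) = 25,  b(6) = 34,  b(7) = 16.
Since b(7) = b(3) = 16, the sequence is eventually periodic: after a pre-period of length 2 it cycles with period 4.
For i ≥ 3, b(i) depends only on (i - 3) mod 4. (841 - 3) mod 4 = 2, so b(841) = b(5) = 25.

25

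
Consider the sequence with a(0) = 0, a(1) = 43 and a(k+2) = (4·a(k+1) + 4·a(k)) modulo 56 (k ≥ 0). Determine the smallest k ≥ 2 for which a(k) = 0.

6

We have a(0) = 0, a(1) = 43, a(2) = 4, a(3) = 20, a(4) = 40, a(5) = 16, a(6) = 0, a(7) = 8, a(8) = 32, a(9) = 48, a(10) = 40, a(11) = 16.
Since (a(10), a(11)) = (a(4), a(5)) = (40, 16) (two consecutive terms determine the rest), the sequence is eventually periodic: after a pre-period of length 4 it cycles with period 6.
The value 0 first appears (with k ≥ 2) at a(6).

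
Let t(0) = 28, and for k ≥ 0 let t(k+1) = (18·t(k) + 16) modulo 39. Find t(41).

Listing terms: t(0) = 28, t(1) = 13, t(2) = 16, t(3) = 31, t(4) = 28.
Since t(4) = t(0) = 28, the sequence is periodic with period 4.
(41 - 0) mod 4 = 1, so t(41) = t(1) = 13.

13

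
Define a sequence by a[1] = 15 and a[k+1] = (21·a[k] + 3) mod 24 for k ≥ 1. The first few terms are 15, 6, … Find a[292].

a[1] = 15; a[2] = 6; a[3] = 9; a[4] = 0; a[5] = 3; a[6] = 18; a[7] = 21; a[8] = 12; a[9] = 15.
The sequence repeats with period 8.
So a[292] = a[1 + ((292-1) mod 8)] = a[4] = 0.

0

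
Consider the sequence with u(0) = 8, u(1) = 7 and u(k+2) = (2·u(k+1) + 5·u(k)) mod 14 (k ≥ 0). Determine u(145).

u(0) = 8, u(1) = 7, u(2) = 12, u(3) = 3, u(4) = 10, u(5) = 7, u(6) = 8, u(7) = 9, u(8) = 2, u(9) = 7, u(10) = 10, u(11) = 13, u(12) = 6, u(13) = 7, u(14) = 2, u(15) = 11, u(16) = 4, u(17) = 7, u(18) = 6, u(19) = 5, u(20) = 12, u(21) = 7, u(22) = 4, u(23) = 1, u(24) = 8, u(25) = 7.
Since (u(24), u(25)) = (u(0), u(1)) = (8, 7) (two consecutive terms determine the rest), the sequence is periodic with period 24.
So u(145) = u(0 + ((145-0) mod 24)) = u(1) = 7.

7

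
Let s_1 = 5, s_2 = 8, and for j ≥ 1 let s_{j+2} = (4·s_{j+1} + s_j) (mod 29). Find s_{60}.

We have s_1 = 5, s_2 = 8, s_3 = 8, s_4 = 11, s_5 = 23, s_6 = 16, s_7 = 0, s_8 = 16, s_9 = 6, s_{10} = 11, s_{11} = 21, s_{12} = 8, s_{13} = 24, s_{14} = 17, s_{15} = 5, s_{16} = 8.
The sequence repeats with period 14.
So s_{60} = s_{1 + ((60-1) mod 14)} = s_4 = 11.

11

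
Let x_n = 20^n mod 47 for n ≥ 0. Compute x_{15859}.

x_0 = 1,  x_1 = 20,  x_2 = 24,  x_3 = 10,  x_4 = 12,  x_5 = 5,  x_6 = 6,  x_7 = 26,  x_8 = 3,  x_9 = 13,  x_{10} = 25,  x_{11} = 30,  x_{12} = 36,  x_{13} = 15,  x_{14} = 18,  x_{15} = 31,  x_{16} = 9,  x_{17} = 39,  x_{18} = 28,  x_{19} = 43,  x_{20} = 14,  x_{21} = 45,  x_{22} = 7,  x_{23} = 46,  x_{24} = 27,  x_{25} = 23,  x_{26} = 37,  x_{27} = 35,  x_{28} = 42,  x_{29} = 41,  x_{30} = 21,  x_{31} = 44,  x_{32} = 34,  x_{33} = 22,  x_{34} = 17,  x_{35} = 11,  x_{36} = 32,  x_{37} = 29,  x_{38} = 16,  x_{39} = 38,  x_{40} = 8,  x_{41} = 19,  x_{42} = 4,  x_{43} = 33,  x_{44} = 2,  x_{45} = 40,  x_{46} = 1.
Since x_{46} = x_0 = 1, the sequence is periodic with period 46.
So x_{15859} = x_{0 + ((15859-0) mod 46)} = x_{35} = 11.

11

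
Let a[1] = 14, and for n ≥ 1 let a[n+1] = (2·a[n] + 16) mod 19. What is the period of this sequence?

18

a[1] = 14,  a[2] = 6,  a[3] = 9,  a[4] = 15,  a[5] = 8,  a[6] = 13,  a[7] = 4,  a[8] = 5,  a[9] = 7,  a[10] = 11,  a[11] = 0,  a[12] = 16,  a[13] = 10,  a[14] = 17,  a[15] = 12,  a[16] = 2,  a[17] = 1,  a[18] = 18,  a[19] = 14.
Since a[19] = a[1] = 14, the sequence is periodic with period 18.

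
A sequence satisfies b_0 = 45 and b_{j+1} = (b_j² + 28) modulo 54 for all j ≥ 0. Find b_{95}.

29

Listing terms: b_0 = 45,  b_1 = 1,  b_2 = 29,  b_3 = 5,  b_4 = 53,  b_5 = 29.
Since b_5 = b_2 = 29, the sequence is eventually periodic: after a pre-period of length 2 it cycles with period 3.
For j ≥ 2, b_j depends only on (j - 2) mod 3. (95 - 2) mod 3 = 0, so b_{95} = b_2 = 29.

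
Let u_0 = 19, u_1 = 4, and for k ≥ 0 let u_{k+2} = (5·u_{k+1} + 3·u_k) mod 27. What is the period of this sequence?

18

Computing terms: u_0 = 19; u_1 = 4; u_2 = 23; u_3 = 19; u_4 = 2; u_5 = 13; u_6 = 17; u_7 = 16; u_8 = 23; u_9 = 1; u_{10} = 20; u_{11} = 22; u_{12} = 8; u_{13} = 25; u_{14} = 14; u_{15} = 10; u_{16} = 11; u_{17} = 4; u_{18} = 26; u_{19} = 7; u_{20} = 5; u_{21} = 19; u_{22} = 2.
Since (u_{21}, u_{22}) = (u_3, u_4) = (19, 2) (two consecutive terms determine the rest), the sequence is eventually periodic: after a pre-period of length 3 it cycles with period 18.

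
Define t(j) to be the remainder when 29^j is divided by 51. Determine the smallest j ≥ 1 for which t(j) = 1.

Computing terms: t(0) = 1,  t(1) = 29,  t(2) = 25,  t(3) = 11,  t(4) = 13,  t(5) = 20,  t(6) = 19,  t(7) = 41,  t(8) = 16,  t(9) = 5,  t(10) = 43,  t(11) = 23,  t(12) = 4,  t(13) = 14,  t(14) = 49,  t(15) = 44,  t(16) = 1.
The sequence repeats with period 16.
The value 1 next appears (with j ≥ 1) at t(16).

16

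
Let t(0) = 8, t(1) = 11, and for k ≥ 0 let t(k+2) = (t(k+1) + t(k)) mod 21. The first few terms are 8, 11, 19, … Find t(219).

Computing terms: t(0) = 8, t(1) = 11, t(2) = 19, t(3) = 9, t(4) = 7, t(5) = 16, t(6) = 2, t(7) = 18, t(8) = 20, t(9) = 17, t(10) = 16, t(11) = 12, t(12) = 7, t(13) = 19, t(14) = 5, t(15) = 3, t(16) = 8, t(17) = 11.
Since (t(16), t(17)) = (t(0), t(1)) = (8, 11) (two consecutive terms determine the rest), the sequence is periodic with period 16.
(219 - 0) mod 16 = 11, so t(219) = t(11) = 12.

12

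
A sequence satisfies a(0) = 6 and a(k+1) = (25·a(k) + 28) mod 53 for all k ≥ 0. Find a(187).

1

Listing terms: a(0) = 6; a(1) = 19; a(2) = 26; a(3) = 42; a(4) = 18; a(5) = 1; a(6) = 0; a(7) = 28; a(8) = 39; a(9) = 49; a(10) = 34; a(11) = 30; a(12) = 36; a(13) = 27; a(14) = 14; a(15) = 7; a(16) = 44; a(17) = 15; a(18) = 32; a(19) = 33; a(20) = 5; a(21) = 47; a(22) = 37; a(23) = 52; a(24) = 3; a(25) = 50; a(26) = 6.
The sequence repeats with period 26.
So a(187) = a(0 + ((187-0) mod 26)) = a(5) = 1.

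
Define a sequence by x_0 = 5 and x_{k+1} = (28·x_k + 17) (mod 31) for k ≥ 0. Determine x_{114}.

29

Computing terms: x_0 = 5, x_1 = 2, x_2 = 11, x_3 = 15, x_4 = 3, x_5 = 8, x_6 = 24, x_7 = 7, x_8 = 27, x_9 = 29, x_{10} = 23, x_{11} = 10, x_{12} = 18, x_{13} = 25, x_{14} = 4, x_{15} = 5.
The sequence repeats with period 15.
So x_{114} = x_{0 + ((114-0) mod 15)} = x_9 = 29.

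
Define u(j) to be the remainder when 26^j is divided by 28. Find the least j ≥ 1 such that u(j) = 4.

2

Computing terms: u(0) = 1,  u(1) = 26,  u(2) = 4,  u(3) = 20,  u(4) = 16,  u(5) = 24,  u(6) = 8,  u(7) = 12,  u(8) = 4.
Since u(8) = u(2) = 4, the sequence is eventually periodic: after a pre-period of length 2 it cycles with period 6.
The value 4 first appears (with j ≥ 1) at u(2).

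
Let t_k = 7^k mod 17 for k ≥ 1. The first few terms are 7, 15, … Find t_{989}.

6

We have t_1 = 7; t_2 = 15; t_3 = 3; t_4 = 4; t_5 = 11; t_6 = 9; t_7 = 12; t_8 = 16; t_9 = 10; t_{10} = 2; t_{11} = 14; t_{12} = 13; t_{13} = 6; t_{14} = 8; t_{15} = 5; t_{16} = 1; t_{17} = 7.
Since t_{17} = t_1 = 7, the sequence is periodic with period 16.
So t_{989} = t_{1 + ((989-1) mod 16)} = t_{13} = 6.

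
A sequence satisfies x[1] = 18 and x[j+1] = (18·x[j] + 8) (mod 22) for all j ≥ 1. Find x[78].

Listing terms: x[1] = 18, x[2] = 2, x[3] = 0, x[4] = 8, x[5] = 20, x[6] = 16, x[7] = 10, x[8] = 12, x[9] = 4, x[10] = 14, x[11] = 18.
Since x[11] = x[1] = 18, the sequence is periodic with period 10.
(78 - 1) mod 10 = 7, so x[78] = x[8] = 12.

12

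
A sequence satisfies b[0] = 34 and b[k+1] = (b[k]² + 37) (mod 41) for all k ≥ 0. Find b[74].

We have b[0] = 34, b[1] = 4, b[2] = 12, b[3] = 17, b[4] = 39, b[5] = 0, b[6] = 37, b[7] = 12.
Since b[7] = b[2] = 12, the sequence is eventually periodic: after a pre-period of length 2 it cycles with period 5.
For k ≥ 2, b[k] depends only on (k - 2) mod 5. (74 - 2) mod 5 = 2, so b[74] = b[4] = 39.

39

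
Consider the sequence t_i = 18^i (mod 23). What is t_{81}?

4

We have t_1 = 18; t_2 = 2; t_3 = 13; t_4 = 4; t_5 = 3; t_6 = 8; t_7 = 6; t_8 = 16; t_9 = 12; t_{10} = 9; t_{11} = 1; t_{12} = 18.
The sequence repeats with period 11.
So t_{81} = t_{1 + ((81-1) mod 11)} = t_4 = 4.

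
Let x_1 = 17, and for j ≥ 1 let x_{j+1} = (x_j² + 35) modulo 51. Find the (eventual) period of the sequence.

6

x_1 = 17; x_2 = 18; x_3 = 2; x_4 = 39; x_5 = 26; x_6 = 48; x_7 = 44; x_8 = 33; x_9 = 2.
Since x_9 = x_3 = 2, the sequence is eventually periodic: after a pre-period of length 2 it cycles with period 6.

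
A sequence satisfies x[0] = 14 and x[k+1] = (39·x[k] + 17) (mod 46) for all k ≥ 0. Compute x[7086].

Listing terms: x[0] = 14; x[1] = 11; x[2] = 32; x[3] = 23; x[4] = 40; x[5] = 13; x[6] = 18; x[7] = 29; x[8] = 44; x[9] = 31; x[10] = 30; x[11] = 37; x[12] = 34; x[13] = 9; x[14] = 0; x[15] = 17; x[16] = 36; x[17] = 41; x[18] = 6; x[19] = 21; x[20] = 8; x[21] = 7; x[22] = 14.
Since x[22] = x[0] = 14, the sequence is periodic with period 22.
(7086 - 0) mod 22 = 2, so x[7086] = x[2] = 32.

32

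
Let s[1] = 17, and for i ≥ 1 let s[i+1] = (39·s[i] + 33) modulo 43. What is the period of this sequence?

s[1] = 17,  s[2] = 8,  s[3] = 1,  s[4] = 29,  s[5] = 3,  s[6] = 21,  s[7] = 35,  s[8] = 22,  s[9] = 31,  s[10] = 38,  s[11] = 10,  s[12] = 36,  s[13] = 18,  s[14] = 4,  s[15] = 17.
The sequence repeats with period 14.

14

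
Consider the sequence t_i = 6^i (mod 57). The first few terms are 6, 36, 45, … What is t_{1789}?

t_1 = 6; t_2 = 36; t_3 = 45; t_4 = 42; t_5 = 24; t_6 = 30; t_7 = 9; t_8 = 54; t_9 = 39; t_{10} = 6.
Since t_{10} = t_1 = 6, the sequence is periodic with period 9.
So t_{1789} = t_{1 + ((1789-1) mod 9)} = t_7 = 9.

9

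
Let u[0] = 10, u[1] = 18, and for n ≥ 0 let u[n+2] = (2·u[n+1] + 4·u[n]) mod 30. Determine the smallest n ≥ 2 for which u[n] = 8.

6

Computing terms: u[0] = 10; u[1] = 18; u[2] = 16; u[3] = 14; u[4] = 2; u[5] = 0; u[6] = 8; u[7] = 16; u[8] = 4; u[9] = 12; u[10] = 10; u[11] = 8; u[12] = 26; u[13] = 24; u[14] = 2; u[15] = 10; u[16] = 28; u[17] = 6; u[18] = 4; u[19] = 2; u[20] = 20; u[21] = 18; u[22] = 26; u[23] = 4; u[24] = 22; u[25] = 0; u[26] = 28; u[27] = 26; u[28] = 14; u[29] = 12; u[30] = 20; u[31] = 28; u[32] = 16; u[33] = 24; u[34] = 22; u[35] = 20; u[36] = 8; u[37] = 6; u[38] = 14; u[39] = 22; u[40] = 10; u[41] = 18.
Since (u[40], u[41]) = (u[0], u[1]) = (10, 18) (two consecutive terms determine the rest), the sequence is periodic with period 40.
The value 8 first appears (with n ≥ 2) at u[6].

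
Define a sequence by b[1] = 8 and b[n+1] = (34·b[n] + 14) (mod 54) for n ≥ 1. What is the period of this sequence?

Listing terms: b[1] = 8, b[2] = 16, b[3] = 18, b[4] = 32, b[5] = 22, b[6] = 6, b[7] = 2, b[8] = 28, b[9] = 48, b[10] = 26, b[11] = 34, b[12] = 36, b[13] = 50, b[14] = 40, b[15] = 24, b[16] = 20, b[17] = 46, b[18] = 12, b[19] = 44, b[20] = 52, b[21] = 0, b[22] = 14, b[23] = 4, b[24] = 42, b[25] = 38, b[26] = 10, b[27] = 30, b[28] = 8.
Since b[28] = b[1] = 8, the sequence is periodic with period 27.

27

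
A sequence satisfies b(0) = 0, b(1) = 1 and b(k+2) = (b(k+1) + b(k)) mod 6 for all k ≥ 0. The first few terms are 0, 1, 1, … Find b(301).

5

Computing terms: b(0) = 0,  b(1) = 1,  b(2) = 1,  b(3) = 2,  b(4) = 3,  b(5) = 5,  b(6) = 2,  b(7) = 1,  b(8) = 3,  b(9) = 4,  b(10) = 1,  b(11) = 5,  b(12) = 0,  b(13) = 5,  b(14) = 5,  b(15) = 4,  b(16) = 3,  b(17) = 1,  b(18) = 4,  b(19) = 5,  b(20) = 3,  b(21) = 2,  b(22) = 5,  b(23) = 1,  b(24) = 0,  b(25) = 1.
Since (b(24), b(25)) = (b(0), b(1)) = (0, 1) (two consecutive terms determine the rest), the sequence is periodic with period 24.
So b(301) = b(0 + ((301-0) mod 24)) = b(13) = 5.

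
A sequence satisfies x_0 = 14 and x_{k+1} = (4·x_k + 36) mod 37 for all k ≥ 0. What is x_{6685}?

28

x_0 = 14,  x_1 = 18,  x_2 = 34,  x_3 = 24,  x_4 = 21,  x_5 = 9,  x_6 = 35,  x_7 = 28,  x_8 = 0,  x_9 = 36,  x_{10} = 32,  x_{11} = 16,  x_{12} = 26,  x_{13} = 29,  x_{14} = 4,  x_{15} = 15,  x_{16} = 22,  x_{17} = 13,  x_{18} = 14.
Since x_{18} = x_0 = 14, the sequence is periodic with period 18.
So x_{6685} = x_{0 + ((6685-0) mod 18)} = x_7 = 28.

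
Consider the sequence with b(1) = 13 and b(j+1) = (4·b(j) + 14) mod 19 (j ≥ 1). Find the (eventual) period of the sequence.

Listing terms: b(1) = 13; b(2) = 9; b(3) = 12; b(4) = 5; b(5) = 15; b(6) = 17; b(7) = 6; b(8) = 0; b(9) = 14; b(10) = 13.
The sequence repeats with period 9.

9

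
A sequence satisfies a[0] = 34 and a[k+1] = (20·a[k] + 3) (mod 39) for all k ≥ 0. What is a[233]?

Computing terms: a[0] = 34; a[1] = 20; a[2] = 13; a[3] = 29; a[4] = 37; a[5] = 2; a[6] = 4; a[7] = 5; a[8] = 25; a[9] = 35; a[10] = 1; a[11] = 23; a[12] = 34.
Since a[12] = a[0] = 34, the sequence is periodic with period 12.
(233 - 0) mod 12 = 5, so a[233] = a[5] = 2.

2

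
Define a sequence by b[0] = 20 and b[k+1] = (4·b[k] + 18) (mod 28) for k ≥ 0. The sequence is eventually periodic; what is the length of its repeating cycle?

Computing terms: b[0] = 20; b[1] = 14; b[2] = 18; b[3] = 6; b[4] = 14.
Since b[4] = b[1] = 14, the sequence is eventually periodic: after a pre-period of length 1 it cycles with period 3.

3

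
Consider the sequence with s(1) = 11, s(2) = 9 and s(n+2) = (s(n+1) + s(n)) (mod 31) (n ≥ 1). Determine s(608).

s(1) = 11, s(2) = 9, s(3) = 20, s(4) = 29, s(5) = 18, s(6) = 16, s(7) = 3, s(8) = 19, s(9) = 22, s(10) = 10, s(11) = 1, s(12) = 11, s(13) = 12, s(14) = 23, s(15) = 4, s(16) = 27, s(17) = 0, s(18) = 27, s(19) = 27, s(20) = 23, s(21) = 19, s(22) = 11, s(23) = 30, s(24) = 10, s(25) = 9, s(26) = 19, s(27) = 28, s(28) = 16, s(29) = 13, s(30) = 29, s(31) = 11, s(32) = 9.
The sequence repeats with period 30.
So s(608) = s(1 + ((608-1) mod 30)) = s(8) = 19.

19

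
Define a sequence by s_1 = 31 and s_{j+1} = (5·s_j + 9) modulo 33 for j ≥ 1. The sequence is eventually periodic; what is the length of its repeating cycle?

10

We have s_1 = 31; s_2 = 32; s_3 = 4; s_4 = 29; s_5 = 22; s_6 = 20; s_7 = 10; s_8 = 26; s_9 = 7; s_{10} = 11; s_{11} = 31.
The sequence repeats with period 10.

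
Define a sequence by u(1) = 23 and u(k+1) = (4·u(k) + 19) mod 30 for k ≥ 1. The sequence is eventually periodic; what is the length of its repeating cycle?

Listing terms: u(1) = 23,  u(2) = 21,  u(3) = 13,  u(4) = 11,  u(5) = 3,  u(6) = 1,  u(7) = 23.
The sequence repeats with period 6.

6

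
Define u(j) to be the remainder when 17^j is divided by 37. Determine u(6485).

19

Listing terms: u(1) = 17; u(2) = 30; u(3) = 29; u(4) = 12; u(5) = 19; u(6) = 27; u(7) = 15; u(8) = 33; u(9) = 6; u(10) = 28; u(11) = 32; u(12) = 26; u(13) = 35; u(14) = 3; u(15) = 14; u(16) = 16; u(17) = 13; u(18) = 36; u(19) = 20; u(20) = 7; u(21) = 8; u(22) = 25; u(23) = 18; u(24) = 10; u(25) = 22; u(26) = 4; u(27) = 31; u(28) = 9; u(29) = 5; u(30) = 11; u(31) = 2; u(32) = 34; u(33) = 23; u(34) = 21; u(35) = 24; u(36) = 1; u(37) = 17.
The sequence repeats with period 36.
(6485 - 1) mod 36 = 4, so u(6485) = u(5) = 19.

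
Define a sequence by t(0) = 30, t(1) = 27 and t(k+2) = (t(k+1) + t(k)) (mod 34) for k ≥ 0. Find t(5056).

We have t(0) = 30, t(1) = 27, t(2) = 23, t(3) = 16, t(4) = 5, t(5) = 21, t(6) = 26, t(7) = 13, t(8) = 5, t(9) = 18, t(10) = 23, t(11) = 7, t(12) = 30, t(13) = 3, t(14) = 33, t(15) = 2, t(16) = 1, t(17) = 3, t(18) = 4, t(19) = 7, t(20) = 11, t(21) = 18, t(22) = 29, t(23) = 13, t(24) = 8, t(25) = 21, t(26) = 29, t(27) = 16, t(28) = 11, t(29) = 27, t(30) = 4, t(31) = 31, t(32) = 1, t(33) = 32, t(34) = 33, t(35) = 31, t(36) = 30, t(37) = 27.
Since (t(36), t(37)) = (t(0), t(1)) = (30, 27) (two consecutive terms determine the rest), the sequence is periodic with period 36.
So t(5056) = t(0 + ((5056-0) mod 36)) = t(16) = 1.

1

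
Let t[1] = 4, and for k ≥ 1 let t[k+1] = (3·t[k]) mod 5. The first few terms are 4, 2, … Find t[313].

4

Computing terms: t[1] = 4, t[2] = 2, t[3] = 1, t[4] = 3, t[5] = 4.
Since t[5] = t[1] = 4, the sequence is periodic with period 4.
So t[313] = t[1 + ((313-1) mod 4)] = t[1] = 4.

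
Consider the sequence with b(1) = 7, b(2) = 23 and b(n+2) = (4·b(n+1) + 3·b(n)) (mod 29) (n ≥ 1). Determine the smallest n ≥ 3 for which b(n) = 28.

b(1) = 7,  b(2) = 23,  b(3) = 26,  b(4) = 28,  b(5) = 16,  b(6) = 3,  b(7) = 2,  b(8) = 17,  b(9) = 16,  b(10) = 28,  b(11) = 15,  b(12) = 28,  b(13) = 12,  b(14) = 16,  b(15) = 13,  b(16) = 13,  b(17) = 4,  b(18) = 26,  b(19) = 0,  b(20) = 20,  b(21) = 22,  b(22) = 3,  b(23) = 20,  b(24) = 2,  b(25) = 10,  b(26) = 17,  b(27) = 11,  b(28) = 8,  b(29) = 7,  b(30) = 23.
Since (b(29), b(30)) = (b(1), b(2)) = (7, 23) (two consecutive terms determine the rest), the sequence is periodic with period 28.
The value 28 first appears (with n ≥ 3) at b(4).

4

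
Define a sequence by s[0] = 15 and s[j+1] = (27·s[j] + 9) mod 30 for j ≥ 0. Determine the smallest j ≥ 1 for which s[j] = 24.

1

Computing terms: s[0] = 15, s[1] = 24, s[2] = 27, s[3] = 18, s[4] = 15.
The sequence repeats with period 4.
The value 24 first appears (with j ≥ 1) at s[1].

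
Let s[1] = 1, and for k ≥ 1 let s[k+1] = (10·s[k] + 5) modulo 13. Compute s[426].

Computing terms: s[1] = 1,  s[2] = 2,  s[3] = 12,  s[4] = 8,  s[5] = 7,  s[6] = 10,  s[7] = 1.
The sequence repeats with period 6.
(426 - 1) mod 6 = 5, so s[426] = s[6] = 10.

10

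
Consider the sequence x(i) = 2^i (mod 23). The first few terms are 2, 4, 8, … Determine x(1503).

We have x(1) = 2; x(2) = 4; x(3) = 8; x(4) = 16; x(5) = 9; x(6) = 18; x(7) = 13; x(8) = 3; x(9) = 6; x(10) = 12; x(11) = 1; x(12) = 2.
Since x(12) = x(1) = 2, the sequence is periodic with period 11.
So x(1503) = x(1 + ((1503-1) mod 11)) = x(7) = 13.

13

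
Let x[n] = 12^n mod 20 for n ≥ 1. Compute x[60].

16

Listing terms: x[1] = 12, x[2] = 4, x[3] = 8, x[4] = 16, x[5] = 12.
The sequence repeats with period 4.
So x[60] = x[1 + ((60-1) mod 4)] = x[4] = 16.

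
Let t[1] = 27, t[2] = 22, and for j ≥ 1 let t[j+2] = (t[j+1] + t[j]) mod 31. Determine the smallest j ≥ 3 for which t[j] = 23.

Listing terms: t[1] = 27; t[2] = 22; t[3] = 18; t[4] = 9; t[5] = 27; t[6] = 5; t[7] = 1; t[8] = 6; t[9] = 7; t[10] = 13; t[11] = 20; t[12] = 2; t[13] = 22; t[14] = 24; t[15] = 15; t[16] = 8; t[17] = 23; t[18] = 0; t[19] = 23; t[20] = 23; t[21] = 15; t[22] = 7; t[23] = 22; t[24] = 29; t[25] = 20; t[26] = 18; t[27] = 7; t[28] = 25; t[29] = 1; t[30] = 26; t[31] = 27; t[32] = 22.
Since (t[31], t[32]) = (t[1], t[2]) = (27, 22) (two consecutive terms determine the rest), the sequence is periodic with period 30.
The value 23 first appears (with j ≥ 3) at t[17].

17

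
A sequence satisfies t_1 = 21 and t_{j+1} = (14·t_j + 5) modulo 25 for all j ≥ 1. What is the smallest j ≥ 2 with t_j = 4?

4

Computing terms: t_1 = 21,  t_2 = 24,  t_3 = 16,  t_4 = 4,  t_5 = 11,  t_6 = 9,  t_7 = 6,  t_8 = 14,  t_9 = 1,  t_{10} = 19,  t_{11} = 21.
Since t_{11} = t_1 = 21, the sequence is periodic with period 10.
The value 4 first appears (with j ≥ 2) at t_4.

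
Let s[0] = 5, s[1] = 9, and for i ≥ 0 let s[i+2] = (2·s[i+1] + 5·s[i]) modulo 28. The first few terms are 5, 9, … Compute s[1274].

s[0] = 5,  s[1] = 9,  s[2] = 15,  s[3] = 19,  s[4] = 1,  s[5] = 13,  s[6] = 3,  s[7] = 15,  s[8] = 17,  s[9] = 25,  s[10] = 23,  s[11] = 3,  s[12] = 9,  s[13] = 5,  s[14] = 27,  s[15] = 23,  s[16] = 13,  s[17] = 1,  s[18] = 11,  s[19] = 27,  s[20] = 25,  s[21] = 17,  s[22] = 19,  s[23] = 11,  s[24] = 5,  s[25] = 9.
Since (s[24], s[25]) = (s[0], s[1]) = (5, 9) (two consecutive terms determine the rest), the sequence is periodic with period 24.
So s[1274] = s[0 + ((1274-0) mod 24)] = s[2] = 15.

15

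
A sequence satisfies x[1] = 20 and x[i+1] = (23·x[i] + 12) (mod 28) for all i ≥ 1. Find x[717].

Computing terms: x[1] = 20, x[2] = 24, x[3] = 4, x[4] = 20.
The sequence repeats with period 3.
(717 - 1) mod 3 = 2, so x[717] = x[3] = 4.

4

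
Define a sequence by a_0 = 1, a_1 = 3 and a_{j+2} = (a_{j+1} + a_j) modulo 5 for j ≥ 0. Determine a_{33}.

3

We have a_0 = 1, a_1 = 3, a_2 = 4, a_3 = 2, a_4 = 1, a_5 = 3.
The sequence repeats with period 4.
(33 - 0) mod 4 = 1, so a_{33} = a_1 = 3.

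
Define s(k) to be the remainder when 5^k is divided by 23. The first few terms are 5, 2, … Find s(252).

9

Computing terms: s(1) = 5,  s(2) = 2,  s(3) = 10,  s(4) = 4,  s(5) = 20,  s(6) = 8,  s(7) = 17,  s(8) = 16,  s(9) = 11,  s(10) = 9,  s(11) = 22,  s(12) = 18,  s(13) = 21,  s(14) = 13,  s(15) = 19,  s(16) = 3,  s(17) = 15,  s(18) = 6,  s(19) = 7,  s(20) = 12,  s(21) = 14,  s(22) = 1,  s(23) = 5.
The sequence repeats with period 22.
So s(252) = s(1 + ((252-1) mod 22)) = s(10) = 9.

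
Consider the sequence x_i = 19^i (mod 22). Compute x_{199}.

x_0 = 1; x_1 = 19; x_2 = 9; x_3 = 17; x_4 = 15; x_5 = 21; x_6 = 3; x_7 = 13; x_8 = 5; x_9 = 7; x_{10} = 1.
The sequence repeats with period 10.
(199 - 0) mod 10 = 9, so x_{199} = x_9 = 7.

7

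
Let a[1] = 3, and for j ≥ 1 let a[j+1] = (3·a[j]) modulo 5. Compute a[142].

Computing terms: a[1] = 3; a[2] = 4; a[3] = 2; a[4] = 1; a[5] = 3.
Since a[5] = a[1] = 3, the sequence is periodic with period 4.
(142 - 1) mod 4 = 1, so a[142] = a[2] = 4.

4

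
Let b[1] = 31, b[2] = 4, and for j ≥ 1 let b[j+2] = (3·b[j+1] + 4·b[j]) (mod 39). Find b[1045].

b[1] = 31; b[2] = 4; b[3] = 19; b[4] = 34; b[5] = 22; b[6] = 7; b[7] = 31; b[8] = 4.
Since (b[7], b[8]) = (b[1], b[2]) = (31, 4) (two consecutive terms determine the rest), the sequence is periodic with period 6.
(1045 - 1) mod 6 = 0, so b[1045] = b[1] = 31.

31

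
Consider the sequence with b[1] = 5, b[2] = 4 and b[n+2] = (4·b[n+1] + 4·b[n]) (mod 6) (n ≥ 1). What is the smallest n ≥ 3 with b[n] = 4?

4

We have b[1] = 5; b[2] = 4; b[3] = 0; b[4] = 4; b[5] = 4; b[6] = 2; b[7] = 0; b[8] = 2; b[9] = 2; b[10] = 4; b[11] = 0.
Since (b[10], b[11]) = (b[2], b[3]) = (4, 0) (two consecutive terms determine the rest), the sequence is eventually periodic: after a pre-period of length 1 it cycles with period 8.
The value 4 first appears (with n ≥ 3) at b[4].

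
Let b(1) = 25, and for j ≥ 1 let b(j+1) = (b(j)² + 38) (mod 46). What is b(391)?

33

Computing terms: b(1) = 25; b(2) = 19; b(3) = 31; b(4) = 33; b(5) = 23; b(6) = 15; b(7) = 33.
Since b(7) = b(4) = 33, the sequence is eventually periodic: after a pre-period of length 3 it cycles with period 3.
For j ≥ 4, b(j) depends only on (j - 4) mod 3. (391 - 4) mod 3 = 0, so b(391) = b(4) = 33.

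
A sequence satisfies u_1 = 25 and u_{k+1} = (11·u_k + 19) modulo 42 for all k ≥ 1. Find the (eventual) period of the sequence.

6

Listing terms: u_1 = 25,  u_2 = 0,  u_3 = 19,  u_4 = 18,  u_5 = 7,  u_6 = 12,  u_7 = 25.
Since u_7 = u_1 = 25, the sequence is periodic with period 6.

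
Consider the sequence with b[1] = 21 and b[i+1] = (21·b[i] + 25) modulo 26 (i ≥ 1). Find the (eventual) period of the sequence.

4

b[1] = 21,  b[2] = 24,  b[3] = 9,  b[4] = 6,  b[5] = 21.
The sequence repeats with period 4.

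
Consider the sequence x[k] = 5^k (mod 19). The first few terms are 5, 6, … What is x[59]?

We have x[1] = 5; x[2] = 6; x[3] = 11; x[4] = 17; x[5] = 9; x[6] = 7; x[7] = 16; x[8] = 4; x[9] = 1; x[10] = 5.
Since x[10] = x[1] = 5, the sequence is periodic with period 9.
So x[59] = x[1 + ((59-1) mod 9)] = x[5] = 9.

9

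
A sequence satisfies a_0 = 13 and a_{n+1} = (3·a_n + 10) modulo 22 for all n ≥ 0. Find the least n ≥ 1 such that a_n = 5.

a_0 = 13, a_1 = 5, a_2 = 3, a_3 = 19, a_4 = 1, a_5 = 13.
Since a_5 = a_0 = 13, the sequence is periodic with period 5.
The value 5 first appears (with n ≥ 1) at a_1.

1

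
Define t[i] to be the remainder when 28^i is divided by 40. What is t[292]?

16

t[0] = 1; t[1] = 28; t[2] = 24; t[3] = 32; t[4] = 16; t[5] = 8; t[6] = 24.
Since t[6] = t[2] = 24, the sequence is eventually periodic: after a pre-period of length 2 it cycles with period 4.
For i ≥ 2, t[i] depends only on (i - 2) mod 4. (292 - 2) mod 4 = 2, so t[292] = t[4] = 16.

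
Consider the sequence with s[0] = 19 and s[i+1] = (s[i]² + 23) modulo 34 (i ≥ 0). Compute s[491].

Computing terms: s[0] = 19, s[1] = 10, s[2] = 21, s[3] = 22, s[4] = 31, s[5] = 32, s[6] = 27, s[7] = 4, s[8] = 5, s[9] = 14, s[10] = 15, s[11] = 10.
Since s[11] = s[1] = 10, the sequence is eventually periodic: after a pre-period of length 1 it cycles with period 10.
For i ≥ 1, s[i] depends only on (i - 1) mod 10. (491 - 1) mod 10 = 0, so s[491] = s[1] = 10.

10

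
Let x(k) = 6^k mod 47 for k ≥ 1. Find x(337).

Listing terms: x(1) = 6,  x(2) = 36,  x(3) = 28,  x(4) = 27,  x(5) = 21,  x(6) = 32,  x(7) = 4,  x(8) = 24,  x(9) = 3,  x(10) = 18,  x(11) = 14,  x(12) = 37,  x(13) = 34,  x(14) = 16,  x(15) = 2,  x(16) = 12,  x(17) = 25,  x(18) = 9,  x(19) = 7,  x(20) = 42,  x(21) = 17,  x(22) = 8,  x(23) = 1,  x(24) = 6.
Since x(24) = x(1) = 6, the sequence is periodic with period 23.
(337 - 1) mod 23 = 14, so x(337) = x(15) = 2.

2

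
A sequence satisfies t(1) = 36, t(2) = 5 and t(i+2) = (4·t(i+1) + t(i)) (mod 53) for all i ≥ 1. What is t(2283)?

Listing terms: t(1) = 36,  t(2) = 5,  t(3) = 3,  t(4) = 17,  t(5) = 18,  t(6) = 36,  t(7) = 3,  t(8) = 48,  t(9) = 36,  t(10) = 33,  t(11) = 9,  t(12) = 16,  t(13) = 20,  t(14) = 43,  t(15) = 33,  t(16) = 16,  t(17) = 44,  t(18) = 33,  t(19) = 17,  t(20) = 48,  t(21) = 50,  t(22) = 36,  t(23) = 35,  t(24) = 17,  t(25) = 50,  t(26) = 5,  t(27) = 17,  t(28) = 20,  t(29) = 44,  t(30) = 37,  t(31) = 33,  t(32) = 10,  t(33) = 20,  t(34) = 37,  t(35) = 9,  t(36) = 20,  t(37) = 36,  t(38) = 5.
The sequence repeats with period 36.
So t(2283) = t(1 + ((2283-1) mod 36)) = t(15) = 33.

33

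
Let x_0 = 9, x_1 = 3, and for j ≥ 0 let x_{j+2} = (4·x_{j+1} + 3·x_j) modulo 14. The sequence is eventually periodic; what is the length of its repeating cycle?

Listing terms: x_0 = 9,  x_1 = 3,  x_2 = 11,  x_3 = 11,  x_4 = 7,  x_5 = 5,  x_6 = 13,  x_7 = 11,  x_8 = 13,  x_9 = 1,  x_{10} = 1,  x_{11} = 7,  x_{12} = 3,  x_{13} = 5,  x_{14} = 1,  x_{15} = 5,  x_{16} = 9,  x_{17} = 9,  x_{18} = 7,  x_{19} = 13,  x_{20} = 3,  x_{21} = 9,  x_{22} = 3.
The sequence repeats with period 21.

21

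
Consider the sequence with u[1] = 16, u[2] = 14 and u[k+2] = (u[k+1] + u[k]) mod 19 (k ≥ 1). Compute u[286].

18

Listing terms: u[1] = 16,  u[2] = 14,  u[3] = 11,  u[4] = 6,  u[5] = 17,  u[6] = 4,  u[7] = 2,  u[8] = 6,  u[9] = 8,  u[10] = 14,  u[11] = 3,  u[12] = 17,  u[13] = 1,  u[14] = 18,  u[15] = 0,  u[16] = 18,  u[17] = 18,  u[18] = 17,  u[19] = 16,  u[20] = 14.
The sequence repeats with period 18.
So u[286] = u[1 + ((286-1) mod 18)] = u[16] = 18.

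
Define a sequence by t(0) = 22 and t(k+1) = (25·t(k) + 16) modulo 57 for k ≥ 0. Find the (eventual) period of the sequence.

9

Computing terms: t(0) = 22, t(1) = 53, t(2) = 30, t(3) = 25, t(4) = 14, t(5) = 24, t(6) = 46, t(7) = 26, t(8) = 39, t(9) = 22.
The sequence repeats with period 9.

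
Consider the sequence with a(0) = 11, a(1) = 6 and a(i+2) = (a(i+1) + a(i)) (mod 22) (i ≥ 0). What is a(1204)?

18

a(0) = 11,  a(1) = 6,  a(2) = 17,  a(3) = 1,  a(4) = 18,  a(5) = 19,  a(6) = 15,  a(7) = 12,  a(8) = 5,  a(9) = 17,  a(10) = 0,  a(11) = 17,  a(12) = 17,  a(13) = 12,  a(14) = 7,  a(15) = 19,  a(16) = 4,  a(17) = 1,  a(18) = 5,  a(19) = 6,  a(20) = 11,  a(21) = 17,  a(22) = 6,  a(23) = 1,  a(24) = 7,  a(25) = 8,  a(26) = 15,  a(27) = 1,  a(28) = 16,  a(29) = 17,  a(30) = 11,  a(31) = 6.
The sequence repeats with period 30.
So a(1204) = a(0 + ((1204-0) mod 30)) = a(4) = 18.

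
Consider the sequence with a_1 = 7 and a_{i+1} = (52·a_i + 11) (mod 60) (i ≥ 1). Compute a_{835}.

Listing terms: a_1 = 7; a_2 = 15; a_3 = 11; a_4 = 43; a_5 = 27; a_6 = 35; a_7 = 31; a_8 = 3; a_9 = 47; a_{10} = 55; a_{11} = 51; a_{12} = 23; a_{13} = 7.
Since a_{13} = a_1 = 7, the sequence is periodic with period 12.
So a_{835} = a_{1 + ((835-1) mod 12)} = a_7 = 31.

31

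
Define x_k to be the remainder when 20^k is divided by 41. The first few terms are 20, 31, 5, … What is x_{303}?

x_1 = 20; x_2 = 31; x_3 = 5; x_4 = 18; x_5 = 32; x_6 = 25; x_7 = 8; x_8 = 37; x_9 = 2; x_{10} = 40; x_{11} = 21; x_{12} = 10; x_{13} = 36; x_{14} = 23; x_{15} = 9; x_{16} = 16; x_{17} = 33; x_{18} = 4; x_{19} = 39; x_{20} = 1; x_{21} = 20.
The sequence repeats with period 20.
(303 - 1) mod 20 = 2, so x_{303} = x_3 = 5.

5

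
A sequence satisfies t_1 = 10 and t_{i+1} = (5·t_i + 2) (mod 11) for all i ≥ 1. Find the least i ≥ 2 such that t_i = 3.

4

Computing terms: t_1 = 10, t_2 = 8, t_3 = 9, t_4 = 3, t_5 = 6, t_6 = 10.
The sequence repeats with period 5.
The value 3 first appears (with i ≥ 2) at t_4.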